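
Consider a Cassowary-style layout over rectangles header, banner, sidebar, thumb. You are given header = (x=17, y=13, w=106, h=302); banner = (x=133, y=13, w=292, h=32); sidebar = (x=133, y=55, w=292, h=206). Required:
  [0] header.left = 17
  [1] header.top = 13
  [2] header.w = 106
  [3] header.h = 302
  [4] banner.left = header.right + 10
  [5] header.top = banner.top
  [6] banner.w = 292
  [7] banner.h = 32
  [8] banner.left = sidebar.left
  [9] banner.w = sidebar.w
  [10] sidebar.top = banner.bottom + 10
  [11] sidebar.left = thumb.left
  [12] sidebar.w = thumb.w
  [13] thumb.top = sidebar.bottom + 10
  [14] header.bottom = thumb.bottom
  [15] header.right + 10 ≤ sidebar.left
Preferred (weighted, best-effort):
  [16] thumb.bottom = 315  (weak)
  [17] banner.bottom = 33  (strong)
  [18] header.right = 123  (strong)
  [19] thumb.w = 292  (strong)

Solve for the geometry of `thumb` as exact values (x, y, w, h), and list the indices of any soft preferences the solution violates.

thumb = (x=133, y=271, w=292, h=44)
violated soft preferences: 17

1. thumb.x = 133  [sidebar.left = thumb.left]
2. thumb.w = 292  [sidebar.w = thumb.w]
3. thumb.y = 271  [thumb.top = sidebar.bottom + 10]
4. thumb.h = 44  [header.bottom = thumb.bottom]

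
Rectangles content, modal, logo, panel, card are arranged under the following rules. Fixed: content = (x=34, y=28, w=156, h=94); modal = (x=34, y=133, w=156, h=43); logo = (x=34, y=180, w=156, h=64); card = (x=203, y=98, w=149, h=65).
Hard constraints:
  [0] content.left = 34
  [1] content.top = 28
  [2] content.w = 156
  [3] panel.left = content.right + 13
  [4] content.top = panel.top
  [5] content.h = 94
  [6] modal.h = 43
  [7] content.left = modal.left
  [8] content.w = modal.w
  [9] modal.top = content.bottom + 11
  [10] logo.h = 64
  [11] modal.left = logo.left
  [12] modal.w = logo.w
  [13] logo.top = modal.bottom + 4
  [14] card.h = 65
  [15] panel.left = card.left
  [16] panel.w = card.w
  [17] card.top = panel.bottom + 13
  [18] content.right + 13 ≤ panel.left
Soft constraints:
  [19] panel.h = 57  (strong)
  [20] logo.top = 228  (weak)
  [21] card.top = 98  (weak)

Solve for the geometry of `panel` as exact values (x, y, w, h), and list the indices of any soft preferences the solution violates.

panel = (x=203, y=28, w=149, h=57)
violated soft preferences: 20

1. panel.x = 203  [panel.left = content.right + 13]
2. panel.y = 28  [content.top = panel.top]
3. panel.w = 149  [panel.w = card.w]
4. panel.h = 57  [card.top = panel.bottom + 13]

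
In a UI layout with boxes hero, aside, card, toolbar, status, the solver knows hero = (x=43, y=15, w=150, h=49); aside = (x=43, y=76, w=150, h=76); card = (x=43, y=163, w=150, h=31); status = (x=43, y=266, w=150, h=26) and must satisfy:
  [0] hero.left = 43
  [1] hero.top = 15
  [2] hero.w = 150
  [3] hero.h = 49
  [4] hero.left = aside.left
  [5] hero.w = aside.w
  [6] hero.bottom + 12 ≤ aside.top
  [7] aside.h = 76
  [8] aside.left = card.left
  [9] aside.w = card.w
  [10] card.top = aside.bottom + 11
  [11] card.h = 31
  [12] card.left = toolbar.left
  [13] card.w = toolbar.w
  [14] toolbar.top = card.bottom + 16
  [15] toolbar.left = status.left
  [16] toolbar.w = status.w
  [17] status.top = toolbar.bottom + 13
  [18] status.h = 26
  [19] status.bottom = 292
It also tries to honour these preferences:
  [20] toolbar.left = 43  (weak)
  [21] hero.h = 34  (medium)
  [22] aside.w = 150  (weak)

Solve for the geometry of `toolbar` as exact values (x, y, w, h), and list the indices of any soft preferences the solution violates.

toolbar = (x=43, y=210, w=150, h=43)
violated soft preferences: 21

1. toolbar.x = 43  [card.left = toolbar.left]
2. toolbar.w = 150  [card.w = toolbar.w]
3. toolbar.y = 210  [toolbar.top = card.bottom + 16]
4. toolbar.h = 43  [status.top = toolbar.bottom + 13]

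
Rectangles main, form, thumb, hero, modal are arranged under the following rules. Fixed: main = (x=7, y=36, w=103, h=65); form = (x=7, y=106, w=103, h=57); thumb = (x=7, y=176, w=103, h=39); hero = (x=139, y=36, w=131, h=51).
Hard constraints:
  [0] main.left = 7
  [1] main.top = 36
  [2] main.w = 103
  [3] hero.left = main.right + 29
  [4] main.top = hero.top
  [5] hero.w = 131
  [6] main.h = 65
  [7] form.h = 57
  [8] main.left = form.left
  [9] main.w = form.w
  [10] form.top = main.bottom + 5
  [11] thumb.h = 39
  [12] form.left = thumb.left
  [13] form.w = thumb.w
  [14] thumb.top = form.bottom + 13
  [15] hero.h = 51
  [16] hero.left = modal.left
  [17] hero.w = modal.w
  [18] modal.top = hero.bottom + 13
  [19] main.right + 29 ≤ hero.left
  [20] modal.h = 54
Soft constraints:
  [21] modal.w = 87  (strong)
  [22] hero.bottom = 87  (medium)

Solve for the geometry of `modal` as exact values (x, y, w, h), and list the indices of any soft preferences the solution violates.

modal = (x=139, y=100, w=131, h=54)
violated soft preferences: 21

1. modal.x = 139  [hero.left = modal.left]
2. modal.w = 131  [hero.w = modal.w]
3. modal.y = 100  [modal.top = hero.bottom + 13]
4. modal.h = 54  [modal.h = 54]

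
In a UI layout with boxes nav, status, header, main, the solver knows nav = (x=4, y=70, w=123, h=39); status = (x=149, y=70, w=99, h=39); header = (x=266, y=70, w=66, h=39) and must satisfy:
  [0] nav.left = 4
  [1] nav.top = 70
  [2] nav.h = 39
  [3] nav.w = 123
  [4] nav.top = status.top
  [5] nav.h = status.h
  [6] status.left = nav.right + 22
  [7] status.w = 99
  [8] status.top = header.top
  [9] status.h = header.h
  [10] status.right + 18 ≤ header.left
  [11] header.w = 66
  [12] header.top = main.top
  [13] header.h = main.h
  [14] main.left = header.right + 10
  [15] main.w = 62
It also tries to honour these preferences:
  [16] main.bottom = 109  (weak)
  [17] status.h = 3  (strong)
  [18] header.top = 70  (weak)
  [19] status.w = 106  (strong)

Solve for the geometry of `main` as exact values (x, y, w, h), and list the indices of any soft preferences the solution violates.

1. main.y = 70  [header.top = main.top]
2. main.h = 39  [header.h = main.h]
3. main.x = 342  [main.left = header.right + 10]
4. main.w = 62  [main.w = 62]

main = (x=342, y=70, w=62, h=39)
violated soft preferences: 17, 19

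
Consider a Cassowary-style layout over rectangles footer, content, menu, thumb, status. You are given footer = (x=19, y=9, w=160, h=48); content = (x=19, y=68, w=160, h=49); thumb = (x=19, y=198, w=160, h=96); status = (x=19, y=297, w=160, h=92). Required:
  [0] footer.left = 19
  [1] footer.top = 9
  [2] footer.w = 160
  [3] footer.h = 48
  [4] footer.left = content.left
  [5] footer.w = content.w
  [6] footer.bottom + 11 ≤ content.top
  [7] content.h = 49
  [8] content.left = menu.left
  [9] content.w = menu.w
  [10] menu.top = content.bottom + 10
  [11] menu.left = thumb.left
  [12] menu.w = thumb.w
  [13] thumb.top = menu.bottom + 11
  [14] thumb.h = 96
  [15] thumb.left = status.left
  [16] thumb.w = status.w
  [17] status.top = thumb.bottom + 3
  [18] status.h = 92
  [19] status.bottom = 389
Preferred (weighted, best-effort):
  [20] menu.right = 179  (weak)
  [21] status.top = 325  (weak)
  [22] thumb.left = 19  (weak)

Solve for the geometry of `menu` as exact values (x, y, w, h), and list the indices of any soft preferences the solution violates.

menu = (x=19, y=127, w=160, h=60)
violated soft preferences: 21

1. menu.x = 19  [content.left = menu.left]
2. menu.w = 160  [content.w = menu.w]
3. menu.y = 127  [menu.top = content.bottom + 10]
4. menu.h = 60  [thumb.top = menu.bottom + 11]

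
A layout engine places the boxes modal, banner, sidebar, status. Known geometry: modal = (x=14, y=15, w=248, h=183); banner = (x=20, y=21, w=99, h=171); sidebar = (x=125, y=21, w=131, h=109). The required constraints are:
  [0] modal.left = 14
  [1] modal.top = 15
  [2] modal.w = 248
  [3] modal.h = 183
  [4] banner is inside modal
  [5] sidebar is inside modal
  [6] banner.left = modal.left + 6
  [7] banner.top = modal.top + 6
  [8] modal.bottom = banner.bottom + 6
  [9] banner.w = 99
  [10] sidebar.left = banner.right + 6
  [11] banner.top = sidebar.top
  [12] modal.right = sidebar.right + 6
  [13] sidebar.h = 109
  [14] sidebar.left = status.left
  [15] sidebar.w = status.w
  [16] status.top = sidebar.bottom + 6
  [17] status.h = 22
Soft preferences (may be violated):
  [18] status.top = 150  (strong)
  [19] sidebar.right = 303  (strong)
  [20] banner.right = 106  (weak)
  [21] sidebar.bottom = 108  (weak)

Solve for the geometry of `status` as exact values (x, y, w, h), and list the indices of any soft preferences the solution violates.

1. status.x = 125  [sidebar.left = status.left]
2. status.w = 131  [sidebar.w = status.w]
3. status.y = 136  [status.top = sidebar.bottom + 6]
4. status.h = 22  [status.h = 22]

status = (x=125, y=136, w=131, h=22)
violated soft preferences: 18, 19, 20, 21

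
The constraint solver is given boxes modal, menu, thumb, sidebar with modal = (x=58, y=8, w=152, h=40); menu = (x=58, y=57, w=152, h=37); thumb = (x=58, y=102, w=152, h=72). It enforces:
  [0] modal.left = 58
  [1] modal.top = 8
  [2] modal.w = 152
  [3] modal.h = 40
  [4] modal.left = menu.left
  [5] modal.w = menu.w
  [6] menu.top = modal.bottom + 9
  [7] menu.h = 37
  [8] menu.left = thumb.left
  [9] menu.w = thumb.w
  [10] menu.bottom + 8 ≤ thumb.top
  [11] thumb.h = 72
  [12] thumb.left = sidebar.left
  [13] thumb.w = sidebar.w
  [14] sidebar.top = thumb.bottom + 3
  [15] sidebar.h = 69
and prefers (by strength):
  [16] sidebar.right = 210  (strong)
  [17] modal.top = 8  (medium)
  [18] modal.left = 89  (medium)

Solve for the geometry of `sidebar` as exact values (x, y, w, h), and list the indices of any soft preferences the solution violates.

1. sidebar.x = 58  [thumb.left = sidebar.left]
2. sidebar.w = 152  [thumb.w = sidebar.w]
3. sidebar.y = 177  [sidebar.top = thumb.bottom + 3]
4. sidebar.h = 69  [sidebar.h = 69]

sidebar = (x=58, y=177, w=152, h=69)
violated soft preferences: 18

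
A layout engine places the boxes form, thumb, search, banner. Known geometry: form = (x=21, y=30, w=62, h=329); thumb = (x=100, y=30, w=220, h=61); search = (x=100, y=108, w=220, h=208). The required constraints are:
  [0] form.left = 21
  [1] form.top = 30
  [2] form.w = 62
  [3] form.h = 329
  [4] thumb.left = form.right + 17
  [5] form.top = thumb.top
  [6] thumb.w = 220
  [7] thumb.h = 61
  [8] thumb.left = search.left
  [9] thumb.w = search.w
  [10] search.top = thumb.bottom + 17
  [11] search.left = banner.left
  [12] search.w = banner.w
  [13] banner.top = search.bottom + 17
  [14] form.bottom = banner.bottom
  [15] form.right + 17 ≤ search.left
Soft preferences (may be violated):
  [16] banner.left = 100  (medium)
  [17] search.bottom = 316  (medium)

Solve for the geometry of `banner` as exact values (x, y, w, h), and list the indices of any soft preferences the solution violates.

1. banner.x = 100  [search.left = banner.left]
2. banner.w = 220  [search.w = banner.w]
3. banner.y = 333  [banner.top = search.bottom + 17]
4. banner.h = 26  [form.bottom = banner.bottom]

banner = (x=100, y=333, w=220, h=26)
violated soft preferences: none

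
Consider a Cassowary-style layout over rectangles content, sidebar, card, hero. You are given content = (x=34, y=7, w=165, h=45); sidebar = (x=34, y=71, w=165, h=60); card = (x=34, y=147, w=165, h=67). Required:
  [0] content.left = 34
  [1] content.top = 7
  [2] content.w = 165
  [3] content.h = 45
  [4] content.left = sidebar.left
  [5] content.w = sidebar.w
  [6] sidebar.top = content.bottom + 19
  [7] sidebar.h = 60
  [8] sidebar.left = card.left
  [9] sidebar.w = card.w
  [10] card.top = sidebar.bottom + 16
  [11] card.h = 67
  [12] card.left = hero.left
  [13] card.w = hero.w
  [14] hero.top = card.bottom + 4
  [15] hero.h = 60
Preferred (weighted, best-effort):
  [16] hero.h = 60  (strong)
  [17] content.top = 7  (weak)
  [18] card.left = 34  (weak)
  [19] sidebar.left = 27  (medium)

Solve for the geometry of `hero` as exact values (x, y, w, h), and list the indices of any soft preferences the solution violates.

1. hero.x = 34  [card.left = hero.left]
2. hero.w = 165  [card.w = hero.w]
3. hero.y = 218  [hero.top = card.bottom + 4]
4. hero.h = 60  [hero.h = 60]

hero = (x=34, y=218, w=165, h=60)
violated soft preferences: 19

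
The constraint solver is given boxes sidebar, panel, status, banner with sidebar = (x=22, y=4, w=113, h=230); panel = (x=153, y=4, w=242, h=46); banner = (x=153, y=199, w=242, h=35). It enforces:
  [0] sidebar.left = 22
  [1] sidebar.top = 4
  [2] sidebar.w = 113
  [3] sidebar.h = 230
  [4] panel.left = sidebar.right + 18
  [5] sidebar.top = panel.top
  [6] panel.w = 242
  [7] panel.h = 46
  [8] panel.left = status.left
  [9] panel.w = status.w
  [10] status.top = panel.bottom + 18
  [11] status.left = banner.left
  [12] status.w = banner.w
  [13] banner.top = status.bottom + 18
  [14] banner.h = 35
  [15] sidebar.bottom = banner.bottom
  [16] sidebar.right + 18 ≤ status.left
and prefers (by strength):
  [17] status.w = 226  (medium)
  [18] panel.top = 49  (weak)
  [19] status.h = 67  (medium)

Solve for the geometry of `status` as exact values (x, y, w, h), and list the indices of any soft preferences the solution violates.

status = (x=153, y=68, w=242, h=113)
violated soft preferences: 17, 18, 19

1. status.x = 153  [panel.left = status.left]
2. status.w = 242  [panel.w = status.w]
3. status.y = 68  [status.top = panel.bottom + 18]
4. status.h = 113  [banner.top = status.bottom + 18]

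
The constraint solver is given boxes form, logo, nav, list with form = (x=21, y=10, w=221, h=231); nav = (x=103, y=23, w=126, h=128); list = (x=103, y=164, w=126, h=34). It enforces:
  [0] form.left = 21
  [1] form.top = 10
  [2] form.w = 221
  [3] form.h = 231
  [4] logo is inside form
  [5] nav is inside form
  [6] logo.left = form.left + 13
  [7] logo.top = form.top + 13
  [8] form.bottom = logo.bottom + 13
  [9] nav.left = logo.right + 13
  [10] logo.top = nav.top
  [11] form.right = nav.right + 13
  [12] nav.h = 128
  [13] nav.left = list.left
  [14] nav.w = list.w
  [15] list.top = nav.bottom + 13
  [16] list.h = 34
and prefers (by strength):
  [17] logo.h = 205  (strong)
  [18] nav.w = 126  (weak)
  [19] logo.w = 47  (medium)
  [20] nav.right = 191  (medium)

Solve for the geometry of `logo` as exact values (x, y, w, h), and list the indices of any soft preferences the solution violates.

1. logo.x = 34  [logo.left = form.left + 13]
2. logo.y = 23  [logo.top = form.top + 13]
3. logo.h = 205  [form.bottom = logo.bottom + 13]
4. logo.w = 56  [nav.left = logo.right + 13]

logo = (x=34, y=23, w=56, h=205)
violated soft preferences: 19, 20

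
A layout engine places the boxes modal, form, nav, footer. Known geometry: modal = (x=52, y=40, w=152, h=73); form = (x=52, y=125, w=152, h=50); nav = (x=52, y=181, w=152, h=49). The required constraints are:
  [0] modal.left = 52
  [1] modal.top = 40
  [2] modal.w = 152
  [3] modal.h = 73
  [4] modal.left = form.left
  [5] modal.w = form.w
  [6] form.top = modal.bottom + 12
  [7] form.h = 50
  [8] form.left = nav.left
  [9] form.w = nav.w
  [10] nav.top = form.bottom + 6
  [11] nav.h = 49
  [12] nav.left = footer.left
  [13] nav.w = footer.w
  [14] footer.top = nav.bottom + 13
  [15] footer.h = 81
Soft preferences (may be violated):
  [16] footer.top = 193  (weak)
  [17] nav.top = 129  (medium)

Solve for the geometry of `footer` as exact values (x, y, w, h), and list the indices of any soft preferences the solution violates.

1. footer.x = 52  [nav.left = footer.left]
2. footer.w = 152  [nav.w = footer.w]
3. footer.y = 243  [footer.top = nav.bottom + 13]
4. footer.h = 81  [footer.h = 81]

footer = (x=52, y=243, w=152, h=81)
violated soft preferences: 16, 17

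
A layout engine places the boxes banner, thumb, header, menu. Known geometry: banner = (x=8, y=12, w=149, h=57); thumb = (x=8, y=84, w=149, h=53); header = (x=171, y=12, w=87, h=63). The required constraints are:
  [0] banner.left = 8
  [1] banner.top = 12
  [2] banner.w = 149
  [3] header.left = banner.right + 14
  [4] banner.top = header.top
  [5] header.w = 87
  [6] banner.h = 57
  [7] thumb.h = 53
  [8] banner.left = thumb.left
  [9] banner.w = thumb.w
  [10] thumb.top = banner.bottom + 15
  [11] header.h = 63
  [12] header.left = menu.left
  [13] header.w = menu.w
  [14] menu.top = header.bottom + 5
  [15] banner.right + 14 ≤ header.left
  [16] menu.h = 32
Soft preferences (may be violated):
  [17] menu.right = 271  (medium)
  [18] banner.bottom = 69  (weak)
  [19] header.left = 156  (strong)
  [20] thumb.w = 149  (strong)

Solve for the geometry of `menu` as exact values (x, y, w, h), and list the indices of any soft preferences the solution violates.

menu = (x=171, y=80, w=87, h=32)
violated soft preferences: 17, 19

1. menu.x = 171  [header.left = menu.left]
2. menu.w = 87  [header.w = menu.w]
3. menu.y = 80  [menu.top = header.bottom + 5]
4. menu.h = 32  [menu.h = 32]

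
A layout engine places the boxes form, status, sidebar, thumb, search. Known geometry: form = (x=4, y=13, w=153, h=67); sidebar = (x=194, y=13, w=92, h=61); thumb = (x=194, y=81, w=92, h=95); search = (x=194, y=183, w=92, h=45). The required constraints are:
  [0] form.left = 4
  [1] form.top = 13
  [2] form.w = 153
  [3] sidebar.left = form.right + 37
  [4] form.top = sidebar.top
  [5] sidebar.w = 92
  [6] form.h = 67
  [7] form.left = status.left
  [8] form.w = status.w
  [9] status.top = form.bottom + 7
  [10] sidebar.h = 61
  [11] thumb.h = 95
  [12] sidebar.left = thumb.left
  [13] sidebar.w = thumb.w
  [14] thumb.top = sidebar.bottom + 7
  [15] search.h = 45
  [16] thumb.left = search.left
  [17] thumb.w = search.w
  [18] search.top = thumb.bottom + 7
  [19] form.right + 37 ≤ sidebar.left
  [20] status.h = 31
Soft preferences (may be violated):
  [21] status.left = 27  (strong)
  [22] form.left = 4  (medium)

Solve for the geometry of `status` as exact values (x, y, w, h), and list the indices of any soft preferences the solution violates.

status = (x=4, y=87, w=153, h=31)
violated soft preferences: 21

1. status.x = 4  [form.left = status.left]
2. status.w = 153  [form.w = status.w]
3. status.y = 87  [status.top = form.bottom + 7]
4. status.h = 31  [status.h = 31]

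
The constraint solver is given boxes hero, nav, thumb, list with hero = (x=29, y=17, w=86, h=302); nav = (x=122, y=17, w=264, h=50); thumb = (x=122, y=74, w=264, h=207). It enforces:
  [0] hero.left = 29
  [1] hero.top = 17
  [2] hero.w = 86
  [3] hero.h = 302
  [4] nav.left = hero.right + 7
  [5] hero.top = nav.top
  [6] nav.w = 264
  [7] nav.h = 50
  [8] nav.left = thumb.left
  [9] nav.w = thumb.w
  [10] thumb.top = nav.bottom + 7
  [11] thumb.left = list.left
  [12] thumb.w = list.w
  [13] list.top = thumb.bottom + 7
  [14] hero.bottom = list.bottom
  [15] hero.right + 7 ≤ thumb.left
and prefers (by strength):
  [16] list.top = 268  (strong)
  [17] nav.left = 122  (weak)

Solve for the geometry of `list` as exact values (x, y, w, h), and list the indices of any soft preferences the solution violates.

1. list.x = 122  [thumb.left = list.left]
2. list.w = 264  [thumb.w = list.w]
3. list.y = 288  [list.top = thumb.bottom + 7]
4. list.h = 31  [hero.bottom = list.bottom]

list = (x=122, y=288, w=264, h=31)
violated soft preferences: 16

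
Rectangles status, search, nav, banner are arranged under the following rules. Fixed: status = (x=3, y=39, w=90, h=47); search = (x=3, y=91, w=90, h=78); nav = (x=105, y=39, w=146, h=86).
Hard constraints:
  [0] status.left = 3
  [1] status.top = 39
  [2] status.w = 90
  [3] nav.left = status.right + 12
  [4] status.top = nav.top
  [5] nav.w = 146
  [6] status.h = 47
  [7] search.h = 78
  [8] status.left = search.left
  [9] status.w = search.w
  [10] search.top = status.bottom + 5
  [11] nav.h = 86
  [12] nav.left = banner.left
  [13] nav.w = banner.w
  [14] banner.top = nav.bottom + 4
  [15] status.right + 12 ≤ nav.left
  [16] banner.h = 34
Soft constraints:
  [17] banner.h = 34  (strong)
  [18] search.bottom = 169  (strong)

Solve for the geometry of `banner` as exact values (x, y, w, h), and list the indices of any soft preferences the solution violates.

1. banner.x = 105  [nav.left = banner.left]
2. banner.w = 146  [nav.w = banner.w]
3. banner.y = 129  [banner.top = nav.bottom + 4]
4. banner.h = 34  [banner.h = 34]

banner = (x=105, y=129, w=146, h=34)
violated soft preferences: none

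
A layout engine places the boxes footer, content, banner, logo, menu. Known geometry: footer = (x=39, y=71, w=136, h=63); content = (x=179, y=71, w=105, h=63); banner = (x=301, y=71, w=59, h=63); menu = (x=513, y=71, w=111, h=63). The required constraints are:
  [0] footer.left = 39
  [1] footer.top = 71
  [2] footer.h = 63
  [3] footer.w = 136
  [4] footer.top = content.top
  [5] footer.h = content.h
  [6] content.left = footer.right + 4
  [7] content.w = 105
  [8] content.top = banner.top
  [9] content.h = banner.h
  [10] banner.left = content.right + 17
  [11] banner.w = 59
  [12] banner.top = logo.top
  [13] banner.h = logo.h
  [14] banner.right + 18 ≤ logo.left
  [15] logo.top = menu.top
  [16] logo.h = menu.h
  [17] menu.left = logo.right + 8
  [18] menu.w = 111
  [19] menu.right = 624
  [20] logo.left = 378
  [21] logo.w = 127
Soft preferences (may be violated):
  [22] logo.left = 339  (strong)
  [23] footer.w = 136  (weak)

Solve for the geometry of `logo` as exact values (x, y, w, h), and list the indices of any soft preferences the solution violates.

logo = (x=378, y=71, w=127, h=63)
violated soft preferences: 22

1. logo.y = 71  [banner.top = logo.top]
2. logo.h = 63  [banner.h = logo.h]
3. logo.x = 378  [logo.left = 378]
4. logo.w = 127  [logo.w = 127]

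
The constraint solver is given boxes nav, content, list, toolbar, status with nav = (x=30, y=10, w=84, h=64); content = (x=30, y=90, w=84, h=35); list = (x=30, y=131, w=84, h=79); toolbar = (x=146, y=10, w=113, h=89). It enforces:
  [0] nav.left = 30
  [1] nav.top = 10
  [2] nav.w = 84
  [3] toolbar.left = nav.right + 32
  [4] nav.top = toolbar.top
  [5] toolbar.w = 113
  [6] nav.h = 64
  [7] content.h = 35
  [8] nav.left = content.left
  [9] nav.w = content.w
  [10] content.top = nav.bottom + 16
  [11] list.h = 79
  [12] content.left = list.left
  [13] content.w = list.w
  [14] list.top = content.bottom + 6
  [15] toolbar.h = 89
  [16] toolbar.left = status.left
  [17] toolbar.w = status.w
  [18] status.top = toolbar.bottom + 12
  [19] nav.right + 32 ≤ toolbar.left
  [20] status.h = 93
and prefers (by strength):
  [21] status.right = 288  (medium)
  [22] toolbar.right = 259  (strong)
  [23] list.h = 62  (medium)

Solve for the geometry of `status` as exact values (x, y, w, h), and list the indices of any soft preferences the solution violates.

status = (x=146, y=111, w=113, h=93)
violated soft preferences: 21, 23

1. status.x = 146  [toolbar.left = status.left]
2. status.w = 113  [toolbar.w = status.w]
3. status.y = 111  [status.top = toolbar.bottom + 12]
4. status.h = 93  [status.h = 93]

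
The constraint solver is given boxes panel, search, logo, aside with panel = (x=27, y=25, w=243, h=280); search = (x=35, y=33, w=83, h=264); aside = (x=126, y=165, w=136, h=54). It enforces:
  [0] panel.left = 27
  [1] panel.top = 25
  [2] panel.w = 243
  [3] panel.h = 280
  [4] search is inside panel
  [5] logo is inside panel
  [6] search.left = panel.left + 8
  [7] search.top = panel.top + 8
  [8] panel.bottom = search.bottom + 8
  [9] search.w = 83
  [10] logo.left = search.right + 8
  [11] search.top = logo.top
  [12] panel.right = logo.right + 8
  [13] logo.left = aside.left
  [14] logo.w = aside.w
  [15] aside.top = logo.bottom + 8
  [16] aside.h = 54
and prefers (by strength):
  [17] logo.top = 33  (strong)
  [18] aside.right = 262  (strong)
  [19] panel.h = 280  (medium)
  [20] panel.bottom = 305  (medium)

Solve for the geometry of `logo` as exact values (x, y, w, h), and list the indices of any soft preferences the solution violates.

1. logo.x = 126  [logo.left = search.right + 8]
2. logo.y = 33  [search.top = logo.top]
3. logo.w = 136  [panel.right = logo.right + 8]
4. logo.h = 124  [aside.top = logo.bottom + 8]

logo = (x=126, y=33, w=136, h=124)
violated soft preferences: none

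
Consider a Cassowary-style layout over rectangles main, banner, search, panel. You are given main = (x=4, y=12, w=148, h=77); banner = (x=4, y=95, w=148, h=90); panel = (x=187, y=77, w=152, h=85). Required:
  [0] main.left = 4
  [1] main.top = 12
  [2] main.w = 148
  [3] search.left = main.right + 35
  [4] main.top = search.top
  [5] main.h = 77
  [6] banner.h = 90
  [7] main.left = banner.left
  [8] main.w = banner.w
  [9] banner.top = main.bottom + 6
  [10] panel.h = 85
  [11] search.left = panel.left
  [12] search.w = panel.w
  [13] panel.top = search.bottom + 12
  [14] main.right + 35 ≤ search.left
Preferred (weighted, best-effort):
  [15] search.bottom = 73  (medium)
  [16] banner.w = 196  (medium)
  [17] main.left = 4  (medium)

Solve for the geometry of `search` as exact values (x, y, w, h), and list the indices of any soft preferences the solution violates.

1. search.x = 187  [search.left = main.right + 35]
2. search.y = 12  [main.top = search.top]
3. search.w = 152  [search.w = panel.w]
4. search.h = 53  [panel.top = search.bottom + 12]

search = (x=187, y=12, w=152, h=53)
violated soft preferences: 15, 16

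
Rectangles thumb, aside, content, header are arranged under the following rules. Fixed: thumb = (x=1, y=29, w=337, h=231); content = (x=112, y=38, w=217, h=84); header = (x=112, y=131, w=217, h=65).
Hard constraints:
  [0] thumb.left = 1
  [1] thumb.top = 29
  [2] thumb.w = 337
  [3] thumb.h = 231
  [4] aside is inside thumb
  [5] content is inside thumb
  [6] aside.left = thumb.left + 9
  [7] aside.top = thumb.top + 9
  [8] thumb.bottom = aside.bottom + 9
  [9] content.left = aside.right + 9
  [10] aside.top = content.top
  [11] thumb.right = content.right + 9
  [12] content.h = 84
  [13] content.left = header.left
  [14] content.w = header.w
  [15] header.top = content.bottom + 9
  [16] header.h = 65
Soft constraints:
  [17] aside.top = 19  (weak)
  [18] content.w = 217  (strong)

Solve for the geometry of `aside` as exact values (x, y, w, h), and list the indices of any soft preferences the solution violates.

1. aside.x = 10  [aside.left = thumb.left + 9]
2. aside.y = 38  [aside.top = thumb.top + 9]
3. aside.h = 213  [thumb.bottom = aside.bottom + 9]
4. aside.w = 93  [content.left = aside.right + 9]

aside = (x=10, y=38, w=93, h=213)
violated soft preferences: 17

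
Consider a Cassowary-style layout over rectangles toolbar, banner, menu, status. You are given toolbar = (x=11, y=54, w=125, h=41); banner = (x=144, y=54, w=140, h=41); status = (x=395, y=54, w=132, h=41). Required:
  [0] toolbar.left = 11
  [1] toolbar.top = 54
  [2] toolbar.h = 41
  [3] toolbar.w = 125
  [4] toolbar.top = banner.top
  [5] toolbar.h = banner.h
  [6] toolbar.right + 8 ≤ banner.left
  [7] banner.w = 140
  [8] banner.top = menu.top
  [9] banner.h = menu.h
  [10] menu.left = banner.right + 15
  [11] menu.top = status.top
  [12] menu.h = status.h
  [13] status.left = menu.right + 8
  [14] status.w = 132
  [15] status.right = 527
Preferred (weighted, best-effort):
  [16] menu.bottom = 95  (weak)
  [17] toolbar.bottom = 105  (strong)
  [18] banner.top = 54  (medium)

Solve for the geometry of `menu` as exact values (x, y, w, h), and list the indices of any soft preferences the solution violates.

1. menu.y = 54  [banner.top = menu.top]
2. menu.h = 41  [banner.h = menu.h]
3. menu.x = 299  [menu.left = banner.right + 15]
4. menu.w = 88  [status.left = menu.right + 8]

menu = (x=299, y=54, w=88, h=41)
violated soft preferences: 17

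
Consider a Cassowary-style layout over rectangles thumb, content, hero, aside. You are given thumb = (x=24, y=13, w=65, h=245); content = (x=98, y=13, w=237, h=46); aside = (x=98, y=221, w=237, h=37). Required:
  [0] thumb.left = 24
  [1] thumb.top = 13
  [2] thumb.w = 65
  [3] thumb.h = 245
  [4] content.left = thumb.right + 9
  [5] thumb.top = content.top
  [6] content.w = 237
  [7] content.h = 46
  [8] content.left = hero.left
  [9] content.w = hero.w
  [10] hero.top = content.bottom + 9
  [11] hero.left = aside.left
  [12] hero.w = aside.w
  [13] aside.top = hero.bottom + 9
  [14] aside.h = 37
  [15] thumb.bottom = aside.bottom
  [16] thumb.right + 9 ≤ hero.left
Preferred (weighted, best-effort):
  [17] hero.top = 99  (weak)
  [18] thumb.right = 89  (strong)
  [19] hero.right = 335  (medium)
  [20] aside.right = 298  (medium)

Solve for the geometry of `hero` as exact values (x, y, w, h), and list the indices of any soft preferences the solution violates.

hero = (x=98, y=68, w=237, h=144)
violated soft preferences: 17, 20

1. hero.x = 98  [content.left = hero.left]
2. hero.w = 237  [content.w = hero.w]
3. hero.y = 68  [hero.top = content.bottom + 9]
4. hero.h = 144  [aside.top = hero.bottom + 9]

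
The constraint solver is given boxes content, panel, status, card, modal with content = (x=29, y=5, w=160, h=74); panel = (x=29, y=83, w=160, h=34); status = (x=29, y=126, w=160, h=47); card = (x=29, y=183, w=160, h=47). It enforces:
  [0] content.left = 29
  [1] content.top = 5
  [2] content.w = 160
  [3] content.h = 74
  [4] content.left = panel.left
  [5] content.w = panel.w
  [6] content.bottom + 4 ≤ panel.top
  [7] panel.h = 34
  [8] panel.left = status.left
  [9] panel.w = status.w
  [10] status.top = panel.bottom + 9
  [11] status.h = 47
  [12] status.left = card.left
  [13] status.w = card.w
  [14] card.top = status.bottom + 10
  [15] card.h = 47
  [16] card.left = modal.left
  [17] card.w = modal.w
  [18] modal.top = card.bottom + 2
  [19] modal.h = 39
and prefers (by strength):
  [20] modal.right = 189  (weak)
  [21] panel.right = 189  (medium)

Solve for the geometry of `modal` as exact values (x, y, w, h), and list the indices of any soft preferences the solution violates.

modal = (x=29, y=232, w=160, h=39)
violated soft preferences: none

1. modal.x = 29  [card.left = modal.left]
2. modal.w = 160  [card.w = modal.w]
3. modal.y = 232  [modal.top = card.bottom + 2]
4. modal.h = 39  [modal.h = 39]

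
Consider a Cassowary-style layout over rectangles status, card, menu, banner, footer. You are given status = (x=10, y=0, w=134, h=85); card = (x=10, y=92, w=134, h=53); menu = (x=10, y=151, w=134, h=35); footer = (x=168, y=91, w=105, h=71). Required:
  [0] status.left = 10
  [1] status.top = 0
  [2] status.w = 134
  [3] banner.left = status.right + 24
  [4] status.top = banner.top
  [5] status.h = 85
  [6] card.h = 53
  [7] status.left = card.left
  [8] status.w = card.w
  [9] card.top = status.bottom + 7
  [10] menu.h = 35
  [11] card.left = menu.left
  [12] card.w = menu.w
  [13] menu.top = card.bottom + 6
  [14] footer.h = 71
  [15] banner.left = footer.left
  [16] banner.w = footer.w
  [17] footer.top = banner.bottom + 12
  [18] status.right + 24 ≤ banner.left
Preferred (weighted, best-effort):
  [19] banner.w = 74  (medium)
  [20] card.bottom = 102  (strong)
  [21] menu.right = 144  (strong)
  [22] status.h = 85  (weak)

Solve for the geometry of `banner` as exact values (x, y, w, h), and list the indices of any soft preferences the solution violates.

1. banner.x = 168  [banner.left = status.right + 24]
2. banner.y = 0  [status.top = banner.top]
3. banner.w = 105  [banner.w = footer.w]
4. banner.h = 79  [footer.top = banner.bottom + 12]

banner = (x=168, y=0, w=105, h=79)
violated soft preferences: 19, 20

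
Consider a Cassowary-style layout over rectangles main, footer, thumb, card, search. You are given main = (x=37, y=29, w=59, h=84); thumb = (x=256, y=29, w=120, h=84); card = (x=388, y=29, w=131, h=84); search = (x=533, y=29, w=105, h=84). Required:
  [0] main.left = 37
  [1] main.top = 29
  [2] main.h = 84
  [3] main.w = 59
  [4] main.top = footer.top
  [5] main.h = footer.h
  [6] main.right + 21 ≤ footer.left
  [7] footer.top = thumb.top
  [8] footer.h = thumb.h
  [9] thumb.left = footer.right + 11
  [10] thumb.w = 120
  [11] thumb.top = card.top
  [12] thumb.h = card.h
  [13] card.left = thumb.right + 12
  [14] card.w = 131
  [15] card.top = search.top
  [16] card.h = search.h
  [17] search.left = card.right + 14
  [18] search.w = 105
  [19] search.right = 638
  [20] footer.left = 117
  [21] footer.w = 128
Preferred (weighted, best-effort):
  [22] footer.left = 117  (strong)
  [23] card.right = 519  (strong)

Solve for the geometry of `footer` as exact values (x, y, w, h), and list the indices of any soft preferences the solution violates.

footer = (x=117, y=29, w=128, h=84)
violated soft preferences: none

1. footer.y = 29  [main.top = footer.top]
2. footer.h = 84  [main.h = footer.h]
3. footer.x = 117  [footer.left = 117]
4. footer.w = 128  [footer.w = 128]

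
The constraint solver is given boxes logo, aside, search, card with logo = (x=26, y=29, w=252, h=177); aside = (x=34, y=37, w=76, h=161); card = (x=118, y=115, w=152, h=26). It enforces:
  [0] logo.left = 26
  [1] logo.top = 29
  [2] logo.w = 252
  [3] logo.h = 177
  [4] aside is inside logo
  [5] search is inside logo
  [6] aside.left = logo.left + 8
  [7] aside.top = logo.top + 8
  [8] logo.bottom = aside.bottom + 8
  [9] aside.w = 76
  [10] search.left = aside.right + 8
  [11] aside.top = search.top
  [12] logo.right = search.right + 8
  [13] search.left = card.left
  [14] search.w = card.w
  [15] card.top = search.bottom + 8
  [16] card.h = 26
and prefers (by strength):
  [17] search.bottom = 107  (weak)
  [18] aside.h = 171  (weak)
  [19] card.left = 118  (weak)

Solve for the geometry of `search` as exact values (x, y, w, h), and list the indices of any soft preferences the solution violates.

1. search.x = 118  [search.left = aside.right + 8]
2. search.y = 37  [aside.top = search.top]
3. search.w = 152  [logo.right = search.right + 8]
4. search.h = 70  [card.top = search.bottom + 8]

search = (x=118, y=37, w=152, h=70)
violated soft preferences: 18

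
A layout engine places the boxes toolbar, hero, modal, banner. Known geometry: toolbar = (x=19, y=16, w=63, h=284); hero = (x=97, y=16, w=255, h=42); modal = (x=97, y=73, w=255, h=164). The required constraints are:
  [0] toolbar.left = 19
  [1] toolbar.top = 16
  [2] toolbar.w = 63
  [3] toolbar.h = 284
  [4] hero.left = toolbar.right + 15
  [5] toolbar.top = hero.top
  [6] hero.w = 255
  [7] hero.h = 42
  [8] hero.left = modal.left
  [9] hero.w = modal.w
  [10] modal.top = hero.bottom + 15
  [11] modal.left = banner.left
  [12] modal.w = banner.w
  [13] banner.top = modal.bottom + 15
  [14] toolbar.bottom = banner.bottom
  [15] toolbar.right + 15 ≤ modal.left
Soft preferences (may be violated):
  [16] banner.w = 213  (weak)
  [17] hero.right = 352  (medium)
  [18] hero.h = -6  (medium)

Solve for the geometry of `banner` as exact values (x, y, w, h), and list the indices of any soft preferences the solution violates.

banner = (x=97, y=252, w=255, h=48)
violated soft preferences: 16, 18

1. banner.x = 97  [modal.left = banner.left]
2. banner.w = 255  [modal.w = banner.w]
3. banner.y = 252  [banner.top = modal.bottom + 15]
4. banner.h = 48  [toolbar.bottom = banner.bottom]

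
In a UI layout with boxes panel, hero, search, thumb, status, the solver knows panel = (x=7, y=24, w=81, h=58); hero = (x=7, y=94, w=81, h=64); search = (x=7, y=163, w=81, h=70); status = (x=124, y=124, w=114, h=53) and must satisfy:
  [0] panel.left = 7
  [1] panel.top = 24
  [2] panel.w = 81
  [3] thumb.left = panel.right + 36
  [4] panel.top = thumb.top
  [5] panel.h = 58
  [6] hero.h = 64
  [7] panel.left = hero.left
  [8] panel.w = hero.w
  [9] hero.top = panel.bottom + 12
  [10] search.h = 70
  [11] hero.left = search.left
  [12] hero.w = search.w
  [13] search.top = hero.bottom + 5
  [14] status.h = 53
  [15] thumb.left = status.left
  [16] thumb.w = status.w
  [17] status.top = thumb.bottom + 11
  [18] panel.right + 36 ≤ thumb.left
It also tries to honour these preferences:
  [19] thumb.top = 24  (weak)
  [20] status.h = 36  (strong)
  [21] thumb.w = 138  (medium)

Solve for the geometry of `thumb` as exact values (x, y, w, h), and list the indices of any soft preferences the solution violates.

1. thumb.x = 124  [thumb.left = panel.right + 36]
2. thumb.y = 24  [panel.top = thumb.top]
3. thumb.w = 114  [thumb.w = status.w]
4. thumb.h = 89  [status.top = thumb.bottom + 11]

thumb = (x=124, y=24, w=114, h=89)
violated soft preferences: 20, 21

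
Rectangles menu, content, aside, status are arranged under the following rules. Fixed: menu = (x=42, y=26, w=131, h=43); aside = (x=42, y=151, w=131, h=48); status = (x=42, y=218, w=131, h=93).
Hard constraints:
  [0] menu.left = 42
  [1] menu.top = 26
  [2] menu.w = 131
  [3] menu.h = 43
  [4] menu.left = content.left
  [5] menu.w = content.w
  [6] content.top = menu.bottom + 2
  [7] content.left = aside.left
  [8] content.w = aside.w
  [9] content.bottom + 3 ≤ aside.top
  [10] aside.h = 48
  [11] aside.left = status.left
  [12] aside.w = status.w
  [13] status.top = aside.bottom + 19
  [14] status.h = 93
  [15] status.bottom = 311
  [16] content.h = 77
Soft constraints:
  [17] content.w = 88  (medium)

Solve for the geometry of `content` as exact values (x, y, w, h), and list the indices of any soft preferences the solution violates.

content = (x=42, y=71, w=131, h=77)
violated soft preferences: 17

1. content.x = 42  [menu.left = content.left]
2. content.w = 131  [menu.w = content.w]
3. content.y = 71  [content.top = menu.bottom + 2]
4. content.h = 77  [content.h = 77]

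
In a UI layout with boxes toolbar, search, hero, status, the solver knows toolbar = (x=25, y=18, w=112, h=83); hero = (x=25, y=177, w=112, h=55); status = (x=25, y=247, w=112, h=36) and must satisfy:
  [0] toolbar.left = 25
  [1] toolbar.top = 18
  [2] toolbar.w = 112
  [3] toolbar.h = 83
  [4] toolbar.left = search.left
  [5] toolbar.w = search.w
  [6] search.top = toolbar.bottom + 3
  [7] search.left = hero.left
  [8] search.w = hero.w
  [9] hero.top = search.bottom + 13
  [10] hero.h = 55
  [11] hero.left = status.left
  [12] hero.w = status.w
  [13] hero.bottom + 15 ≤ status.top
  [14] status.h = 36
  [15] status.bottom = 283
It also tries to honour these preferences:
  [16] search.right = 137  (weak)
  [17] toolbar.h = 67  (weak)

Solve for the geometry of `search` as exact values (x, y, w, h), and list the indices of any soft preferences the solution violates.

1. search.x = 25  [toolbar.left = search.left]
2. search.w = 112  [toolbar.w = search.w]
3. search.y = 104  [search.top = toolbar.bottom + 3]
4. search.h = 60  [hero.top = search.bottom + 13]

search = (x=25, y=104, w=112, h=60)
violated soft preferences: 17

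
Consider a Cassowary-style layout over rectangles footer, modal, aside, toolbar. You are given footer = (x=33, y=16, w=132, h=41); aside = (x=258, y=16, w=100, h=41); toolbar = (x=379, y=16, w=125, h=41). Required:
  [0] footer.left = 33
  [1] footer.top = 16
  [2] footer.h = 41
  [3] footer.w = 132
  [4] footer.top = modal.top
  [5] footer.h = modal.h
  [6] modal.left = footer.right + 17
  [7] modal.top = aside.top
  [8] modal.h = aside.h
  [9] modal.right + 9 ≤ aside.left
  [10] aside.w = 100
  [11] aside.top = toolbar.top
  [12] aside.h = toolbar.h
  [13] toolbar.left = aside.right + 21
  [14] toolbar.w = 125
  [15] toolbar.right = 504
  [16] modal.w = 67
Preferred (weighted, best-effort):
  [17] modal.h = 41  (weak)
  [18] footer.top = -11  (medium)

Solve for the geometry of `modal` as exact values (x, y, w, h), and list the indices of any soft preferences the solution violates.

1. modal.y = 16  [footer.top = modal.top]
2. modal.h = 41  [footer.h = modal.h]
3. modal.x = 182  [modal.left = footer.right + 17]
4. modal.w = 67  [modal.w = 67]

modal = (x=182, y=16, w=67, h=41)
violated soft preferences: 18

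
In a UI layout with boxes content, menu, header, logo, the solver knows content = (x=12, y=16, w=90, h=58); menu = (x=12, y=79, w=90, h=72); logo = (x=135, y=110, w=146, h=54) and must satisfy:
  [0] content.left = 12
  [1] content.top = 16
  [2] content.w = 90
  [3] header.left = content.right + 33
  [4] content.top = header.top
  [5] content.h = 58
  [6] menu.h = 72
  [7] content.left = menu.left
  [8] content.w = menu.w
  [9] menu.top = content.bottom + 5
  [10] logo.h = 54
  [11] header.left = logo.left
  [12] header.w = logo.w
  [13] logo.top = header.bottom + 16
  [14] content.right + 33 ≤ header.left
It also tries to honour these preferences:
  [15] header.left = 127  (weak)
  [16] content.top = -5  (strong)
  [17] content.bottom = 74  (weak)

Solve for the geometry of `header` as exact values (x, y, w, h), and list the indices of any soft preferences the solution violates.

header = (x=135, y=16, w=146, h=78)
violated soft preferences: 15, 16

1. header.x = 135  [header.left = content.right + 33]
2. header.y = 16  [content.top = header.top]
3. header.w = 146  [header.w = logo.w]
4. header.h = 78  [logo.top = header.bottom + 16]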